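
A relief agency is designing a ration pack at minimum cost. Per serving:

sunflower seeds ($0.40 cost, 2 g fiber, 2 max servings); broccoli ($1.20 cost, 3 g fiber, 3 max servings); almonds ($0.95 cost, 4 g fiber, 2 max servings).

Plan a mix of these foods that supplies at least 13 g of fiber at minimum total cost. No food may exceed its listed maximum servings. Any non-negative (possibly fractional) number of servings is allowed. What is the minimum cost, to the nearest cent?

$3.10

Cost per g of fiber: sunflower seeds $0.2000, almonds $0.2375, broccoli $0.4000.
Take 2 servings of sunflower seeds: +4.0 g fiber for $0.80 (total $0.80, still need 9.0 g).
Take 2 servings of almonds: +8.0 g fiber for $1.90 (total $2.70, still need 1.0 g).
Take 0.3333 servings of broccoli: +1.0 g fiber for $0.40 (total $3.10, still need 0.0 g).
Filling from the cheapest source first is optimal under one linear minimum: $3.10.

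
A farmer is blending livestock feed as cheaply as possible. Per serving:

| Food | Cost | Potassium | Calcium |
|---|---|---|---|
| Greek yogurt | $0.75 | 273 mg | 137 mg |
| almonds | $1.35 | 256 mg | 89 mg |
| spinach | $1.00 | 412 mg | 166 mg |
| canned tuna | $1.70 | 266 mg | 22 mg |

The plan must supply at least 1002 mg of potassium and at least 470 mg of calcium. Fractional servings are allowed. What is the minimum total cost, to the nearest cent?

$2.65

Compare the cost at each extreme point of the feasible region.
Greek yogurt only: max(1002/273, 470/137) = 3.67 servings → $2.75.
almonds only: max(1002/256, 470/89) = 5.281 servings → $7.13.
spinach only: max(1002/412, 470/166) = 2.831 servings → $2.83.
canned tuna only: max(1002/266, 470/22) = 21.36 servings → $36.32.
Greek yogurt + almonds with both tight: 2.89 servings and 0.8319 servings → $3.29.
Greek yogurt + spinach with both tight: 2.454 servings and 0.8057 servings → $2.65.
Greek yogurt + canned tuna with both tight: 3.383 servings and 0.2945 servings → $3.04.
almonds + spinach: intersection lies outside the first quadrant.
almonds + canned tuna: intersection lies outside the first quadrant.
spinach + canned tuna: the both-tight solution has a negative serving — not a feasible corner.
Cheapest feasible corner: $2.65.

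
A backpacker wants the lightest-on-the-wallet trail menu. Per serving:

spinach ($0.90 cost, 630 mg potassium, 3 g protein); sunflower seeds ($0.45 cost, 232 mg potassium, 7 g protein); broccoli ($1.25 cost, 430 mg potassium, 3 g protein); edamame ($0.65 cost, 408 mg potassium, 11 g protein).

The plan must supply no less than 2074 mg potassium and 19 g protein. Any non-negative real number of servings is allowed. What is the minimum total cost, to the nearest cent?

$3.03

Two binding constraints pin down two serving amounts, so the optimal mix uses at most two foods. The candidates are each food alone (scaled to the tighter of potassium/protein) and each pair with both constraints tight.
spinach only: max(2074/630, 19/3) = 6.333 servings → $5.70.
sunflower seeds only: max(2074/232, 19/7) = 8.94 servings → $4.02.
broccoli only: max(2074/430, 19/3) = 6.333 servings → $7.92.
edamame only: max(2074/408, 19/11) = 5.083 servings → $3.30.
spinach + sunflower seeds with both tight: 2.722 servings and 1.548 servings → $3.15.
spinach + broccoli: the both-tight solution has a negative serving — not a feasible corner.
spinach + edamame with both tight: 2.64 servings and 1.007 servings → $3.03.
sunflower seeds + broccoli with both tight: 0.8418 servings and 4.369 servings → $5.84.
sunflower seeds + edamame: the both-tight solution has a negative serving — not a feasible corner.
broccoli + edamame with both tight: 4.296 servings and 0.5556 servings → $5.73.
Cheapest feasible corner: $3.03.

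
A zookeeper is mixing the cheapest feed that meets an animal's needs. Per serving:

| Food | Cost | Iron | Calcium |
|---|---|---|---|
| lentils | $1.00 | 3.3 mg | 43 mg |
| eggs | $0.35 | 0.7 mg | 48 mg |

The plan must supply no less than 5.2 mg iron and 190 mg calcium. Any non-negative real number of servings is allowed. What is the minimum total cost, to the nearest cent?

Two binding constraints pin down two serving amounts, so the optimal mix uses at most two foods. The candidates are each food alone (scaled to the tighter of iron/calcium) and each pair with both constraints tight.
lentils only: max(5.2/3.3, 190/43) = 4.419 servings → $4.42.
eggs only: max(5.2/0.7, 190/48) = 7.429 servings → $2.60.
lentils + eggs with both tight: 0.9088 servings and 3.144 servings → $2.01.
Cheapest feasible corner: $2.01.

$2.01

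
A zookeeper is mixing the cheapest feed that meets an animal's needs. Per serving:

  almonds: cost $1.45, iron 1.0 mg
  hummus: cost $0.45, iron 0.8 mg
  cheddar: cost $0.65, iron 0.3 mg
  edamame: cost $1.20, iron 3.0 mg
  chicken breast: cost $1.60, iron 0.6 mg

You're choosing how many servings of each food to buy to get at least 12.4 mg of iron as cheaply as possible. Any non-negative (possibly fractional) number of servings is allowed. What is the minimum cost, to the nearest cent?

Cost per mg of iron: edamame $0.4000, hummus $0.5625, almonds $1.4500, cheddar $2.1667, chicken breast $2.6667.
With no serving limits, use only edamame: 12.4 mg / 3.0 mg = 4.133 servings × $1.20 = $4.96.

$4.96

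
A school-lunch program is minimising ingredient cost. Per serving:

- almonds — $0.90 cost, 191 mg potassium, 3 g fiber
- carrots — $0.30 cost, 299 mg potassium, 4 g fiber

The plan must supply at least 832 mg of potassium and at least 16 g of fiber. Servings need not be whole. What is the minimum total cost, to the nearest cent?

$1.20

At the optimum either one food covers both requirements or two foods hit both targets exactly; no other combination can be cheaper.
almonds only: max(832/191, 16/3) = 5.333 servings → $4.80.
carrots only: max(832/299, 16/4) = 4 servings → $1.20.
almonds + carrots: the both-tight solution has a negative serving — not a feasible corner.
The minimum over all feasible corners is $1.20.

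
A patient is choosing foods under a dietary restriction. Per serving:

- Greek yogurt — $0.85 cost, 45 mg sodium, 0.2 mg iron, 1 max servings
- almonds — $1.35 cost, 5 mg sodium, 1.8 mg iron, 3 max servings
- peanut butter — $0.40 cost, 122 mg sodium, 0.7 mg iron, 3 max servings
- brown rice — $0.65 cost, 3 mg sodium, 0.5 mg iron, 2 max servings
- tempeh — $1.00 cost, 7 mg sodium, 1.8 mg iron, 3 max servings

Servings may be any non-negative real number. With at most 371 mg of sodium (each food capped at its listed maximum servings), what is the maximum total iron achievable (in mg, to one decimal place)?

13.7 mg

Iron per mg sodium: almonds 0.36, tempeh 0.2571, brown rice 0.1667, peanut butter 0.005738, Greek yogurt 0.004444.
Take 3 servings of almonds: uses 15 mg sodium, +5.4 mg iron (running total 5.4 mg).
Take 3 servings of tempeh: uses 21 mg sodium, +5.4 mg iron (running total 10.8 mg).
Take 2 servings of brown rice: uses 6 mg sodium, +1.0 mg iron (running total 11.8 mg).
Take 2.697 servings of peanut butter: uses 329 mg sodium, +1.9 mg iron (running total 13.7 mg).
Greedy by best ratio exhausts the sodium allowance optimally: 13.7 mg.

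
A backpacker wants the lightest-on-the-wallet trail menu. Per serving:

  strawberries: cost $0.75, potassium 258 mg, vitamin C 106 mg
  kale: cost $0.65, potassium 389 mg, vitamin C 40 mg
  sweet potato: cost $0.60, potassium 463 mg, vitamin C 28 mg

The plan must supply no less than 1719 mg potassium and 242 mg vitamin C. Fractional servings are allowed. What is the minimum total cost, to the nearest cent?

$2.86

Two binding constraints pin down two serving amounts, so the optimal mix uses at most two foods. The candidates are each food alone (scaled to the tighter of potassium/vitamin C) and each pair with both constraints tight.
strawberries only: max(1719/258, 242/106) = 6.663 servings → $5.00.
kale only: max(1719/389, 242/40) = 6.05 servings → $3.93.
sweet potato only: max(1719/463, 242/28) = 8.643 servings → $5.19.
strawberries + kale with both tight: 0.8209 servings and 3.875 servings → $3.13.
strawberries + sweet potato with both tight: 1.527 servings and 2.862 servings → $2.86.
kale + sweet potato: intersection lies outside the first quadrant.
So the least-cost plan costs $2.86.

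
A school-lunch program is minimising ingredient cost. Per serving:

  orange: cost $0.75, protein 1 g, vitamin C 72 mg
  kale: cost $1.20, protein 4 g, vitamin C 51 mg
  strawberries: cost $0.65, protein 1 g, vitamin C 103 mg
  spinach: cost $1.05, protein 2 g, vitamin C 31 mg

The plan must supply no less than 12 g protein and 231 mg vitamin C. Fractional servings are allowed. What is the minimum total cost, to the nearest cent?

$3.90

At the optimum either one food covers both requirements or two foods hit both targets exactly; no other combination can be cheaper.
orange only: max(12/1, 231/72) = 12 servings → $9.00.
kale only: max(12/4, 231/51) = 4.529 servings → $5.44.
strawberries only: max(12/1, 231/103) = 12 servings → $7.80.
spinach only: max(12/2, 231/31) = 7.452 servings → $7.82.
orange + kale with both tight: 1.316 servings and 2.671 servings → $4.19.
orange + strawberries: intersection lies outside the first quadrant.
orange + spinach with both tight: 0.7965 servings and 5.602 servings → $6.48.
kale + strawberries with both tight: 2.784 servings and 0.8643 servings → $3.90.
kale + spinach with both targets exact would need a negative amount; discard.
strawberries + spinach with both tight: 0.5143 servings and 5.743 servings → $6.36.
So the least-cost plan costs $3.90.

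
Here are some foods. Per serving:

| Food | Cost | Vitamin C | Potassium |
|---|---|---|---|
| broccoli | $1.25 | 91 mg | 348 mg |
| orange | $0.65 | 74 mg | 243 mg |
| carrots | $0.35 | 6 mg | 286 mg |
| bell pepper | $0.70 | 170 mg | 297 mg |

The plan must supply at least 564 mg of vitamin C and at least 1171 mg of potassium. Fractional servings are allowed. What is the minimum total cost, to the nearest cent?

For a min-cost LP with two ≥-constraints, a basic feasible solution has at most two positive variables.
broccoli only: max(564/91, 1171/348) = 6.198 servings → $7.75.
orange only: max(564/74, 1171/243) = 7.622 servings → $4.95.
carrots only: max(564/6, 1171/286) = 94 servings → $32.90.
bell pepper only: max(564/170, 1171/297) = 3.943 servings → $2.76.
broccoli + orange: intersection lies outside the first quadrant.
broccoli + carrots: the both-tight solution has a negative serving — not a feasible corner.
broccoli + bell pepper with both tight: 0.9822 servings and 2.792 servings → $3.18.
orange + carrots: intersection lies outside the first quadrant.
orange + bell pepper with both tight: 1.633 servings and 2.607 servings → $2.89.
carrots + bell pepper with both tight: 0.6739 servings and 3.294 servings → $2.54.
Cheapest feasible corner: $2.54.

$2.54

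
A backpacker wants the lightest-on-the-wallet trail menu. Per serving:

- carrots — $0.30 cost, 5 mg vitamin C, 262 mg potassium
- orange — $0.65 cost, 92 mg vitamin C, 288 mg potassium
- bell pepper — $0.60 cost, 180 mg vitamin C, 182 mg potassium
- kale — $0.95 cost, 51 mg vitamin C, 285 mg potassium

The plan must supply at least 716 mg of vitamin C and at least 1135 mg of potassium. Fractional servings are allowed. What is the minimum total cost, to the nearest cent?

$2.84

At the optimum either one food covers both requirements or two foods hit both targets exactly; no other combination can be cheaper.
carrots only: max(716/5, 1135/262) = 143.2 servings → $42.96.
orange only: max(716/92, 1135/288) = 7.783 servings → $5.06.
bell pepper only: max(716/180, 1135/182) = 6.236 servings → $3.74.
kale only: max(716/51, 1135/285) = 14.04 servings → $13.34.
carrots + orange: the both-tight solution has a negative serving — not a feasible corner.
carrots + bell pepper with both tight: 1.6 servings and 3.933 servings → $2.84.
carrots + kale with both targets exact would need a negative amount; discard.
orange + bell pepper with both tight: 2.108 servings and 2.9 servings → $3.11.
orange + kale: intersection lies outside the first quadrant.
bell pepper + kale with both tight: 3.479 servings and 1.761 servings → $3.76.
The minimum over all feasible corners is $2.84.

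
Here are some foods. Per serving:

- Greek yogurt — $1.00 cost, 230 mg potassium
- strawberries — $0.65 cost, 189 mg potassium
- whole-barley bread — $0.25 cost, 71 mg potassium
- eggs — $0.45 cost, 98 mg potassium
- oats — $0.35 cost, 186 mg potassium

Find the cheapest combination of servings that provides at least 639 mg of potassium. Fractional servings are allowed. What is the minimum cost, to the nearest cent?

$1.20

Cost per mg of potassium: oats $0.0019, strawberries $0.0034, whole-barley bread $0.0035, Greek yogurt $0.0043, eggs $0.0046.
With no serving limits, use only oats: 639 mg / 186 mg = 3.435 servings × $0.35 = $1.20.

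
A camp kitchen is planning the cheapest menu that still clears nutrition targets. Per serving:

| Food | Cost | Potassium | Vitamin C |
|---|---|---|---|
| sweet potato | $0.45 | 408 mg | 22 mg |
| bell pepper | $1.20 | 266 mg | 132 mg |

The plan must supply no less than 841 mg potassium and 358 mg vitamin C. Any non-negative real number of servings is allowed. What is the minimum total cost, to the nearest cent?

Minimising a linear cost over {potassium ≥ 841, vitamin C ≥ 358, servings ≥ 0} — the optimum is at a vertex, using one or two foods.
sweet potato only: max(841/408, 358/22) = 16.27 servings → $7.32.
bell pepper only: max(841/266, 358/132) = 3.162 servings → $3.79.
sweet potato + bell pepper with both tight: 0.3288 servings and 2.657 servings → $3.34.
The minimum over all feasible corners is $3.34.

$3.34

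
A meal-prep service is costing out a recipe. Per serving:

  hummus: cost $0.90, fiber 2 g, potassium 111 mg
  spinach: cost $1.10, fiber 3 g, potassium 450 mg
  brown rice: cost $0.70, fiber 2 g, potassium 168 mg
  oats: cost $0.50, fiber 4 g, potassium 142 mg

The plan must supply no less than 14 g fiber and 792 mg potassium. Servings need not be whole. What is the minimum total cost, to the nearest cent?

$2.37

Compare the cost at each extreme point of the feasible region.
hummus only: max(14/2, 792/111) = 7.135 servings → $6.42.
spinach only: max(14/3, 792/450) = 4.667 servings → $5.13.
brown rice only: max(14/2, 792/168) = 7 servings → $4.90.
oats only: max(14/4, 792/142) = 5.577 servings → $2.79.
hummus + spinach with both tight: 6.921 servings and 0.05291 servings → $6.29.
hummus + brown rice with both tight: 6.737 servings and 0.2632 servings → $6.25.
hummus + oats with both targets exact would need a negative amount; discard.
spinach + brown rice: the both-tight solution has a negative serving — not a feasible corner.
spinach + oats with both tight: 0.8588 servings and 2.856 servings → $2.37.
brown rice + oats with both tight: 3.041 servings and 1.979 servings → $3.12.
The minimum over all feasible corners is $2.37.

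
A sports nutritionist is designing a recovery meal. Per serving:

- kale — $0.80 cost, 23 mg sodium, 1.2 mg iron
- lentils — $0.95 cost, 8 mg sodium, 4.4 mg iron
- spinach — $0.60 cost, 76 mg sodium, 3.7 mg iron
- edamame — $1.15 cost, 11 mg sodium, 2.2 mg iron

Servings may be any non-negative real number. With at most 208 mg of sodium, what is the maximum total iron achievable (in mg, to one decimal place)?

114.4 mg

Iron per mg sodium: lentils 0.55, edamame 0.2, kale 0.05217, spinach 0.04868.
With no serving limits, spend the whole sodium allowance on lentils: 208 mg / 8 mg × 4.4 mg = 114.4 mg.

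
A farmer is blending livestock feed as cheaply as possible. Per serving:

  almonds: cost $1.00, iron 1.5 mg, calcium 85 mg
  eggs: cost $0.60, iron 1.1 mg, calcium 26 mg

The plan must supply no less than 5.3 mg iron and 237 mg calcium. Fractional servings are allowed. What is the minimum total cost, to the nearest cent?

$3.30

This is a tiny linear program; its minimum lies at a vertex of the feasible set. List the vertices and price them.
almonds only: max(5.3/1.5, 237/85) = 3.533 servings → $3.53.
eggs only: max(5.3/1.1, 237/26) = 9.115 servings → $5.47.
almonds + eggs with both tight: 2.255 servings and 1.743 servings → $3.30.
Cheapest feasible corner: $3.30.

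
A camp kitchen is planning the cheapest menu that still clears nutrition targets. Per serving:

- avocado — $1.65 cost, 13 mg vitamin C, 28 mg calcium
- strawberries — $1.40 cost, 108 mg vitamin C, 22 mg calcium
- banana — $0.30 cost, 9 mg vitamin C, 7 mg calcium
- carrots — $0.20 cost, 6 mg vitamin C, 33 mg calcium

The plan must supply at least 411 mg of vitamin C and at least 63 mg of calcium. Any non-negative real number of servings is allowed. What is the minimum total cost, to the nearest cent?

Compare the cost at each extreme point of the feasible region.
avocado only: max(411/13, 63/28) = 31.62 servings → $52.17.
strawberries only: max(411/108, 63/22) = 3.806 servings → $5.33.
banana only: max(411/9, 63/7) = 45.67 servings → $13.70.
carrots only: max(411/6, 63/33) = 68.5 servings → $13.70.
avocado + strawberries: intersection lies outside the first quadrant.
avocado + banana: the both-tight solution has a negative serving — not a feasible corner.
avocado + carrots: the both-tight solution has a negative serving — not a feasible corner.
strawberries + banana with both targets exact would need a negative amount; discard.
strawberries + carrots: the both-tight solution has a negative serving — not a feasible corner.
banana + carrots: the both-tight solution has a negative serving — not a feasible corner.
So the least-cost plan costs $5.33.

$5.33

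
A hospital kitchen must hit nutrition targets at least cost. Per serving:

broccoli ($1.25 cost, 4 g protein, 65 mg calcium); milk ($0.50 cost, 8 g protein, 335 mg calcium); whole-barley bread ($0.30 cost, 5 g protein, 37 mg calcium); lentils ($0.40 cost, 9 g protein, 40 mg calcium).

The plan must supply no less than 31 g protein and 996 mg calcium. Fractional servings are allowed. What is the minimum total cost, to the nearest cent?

$1.79

An LP optimum is at a vertex; with two nutrient constraints at most two foods are used. Check each candidate.
broccoli only: max(31/4, 996/65) = 15.32 servings → $19.15.
milk only: max(31/8, 996/335) = 3.875 servings → $1.94.
whole-barley bread only: max(31/5, 996/37) = 26.92 servings → $8.08.
lentils only: max(31/9, 996/40) = 24.9 servings → $9.96.
broccoli + milk with both tight: 2.948 servings and 2.401 servings → $4.89.
broccoli + whole-barley bread: intersection lies outside the first quadrant.
broccoli + lentils: the both-tight solution has a negative serving — not a feasible corner.
milk + whole-barley bread with both tight: 2.78 servings and 1.753 servings → $1.92.
milk + lentils with both tight: 2.866 servings and 0.8968 servings → $1.79.
whole-barley bread + lentils: the both-tight solution has a negative serving — not a feasible corner.
Cheapest feasible corner: $1.79.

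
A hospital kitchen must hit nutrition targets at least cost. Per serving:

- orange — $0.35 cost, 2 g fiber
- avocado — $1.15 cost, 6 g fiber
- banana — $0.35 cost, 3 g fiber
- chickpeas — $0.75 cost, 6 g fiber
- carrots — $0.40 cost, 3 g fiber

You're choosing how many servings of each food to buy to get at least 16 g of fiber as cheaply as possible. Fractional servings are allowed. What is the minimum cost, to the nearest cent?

Cost per g of fiber: banana $0.1167, chickpeas $0.1250, carrots $0.1333, orange $0.1750, avocado $0.1917.
With no serving limits, use only banana: 16 g / 3 g = 5.333 servings × $0.35 = $1.87.

$1.87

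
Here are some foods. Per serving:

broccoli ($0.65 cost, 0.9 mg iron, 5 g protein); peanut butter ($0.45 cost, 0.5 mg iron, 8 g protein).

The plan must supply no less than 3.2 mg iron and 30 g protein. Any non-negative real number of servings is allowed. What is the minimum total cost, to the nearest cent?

For a min-cost LP with two ≥-constraints, a basic feasible solution has at most two positive variables.
broccoli only: max(3.2/0.9, 30/5) = 6 servings → $3.90.
peanut butter only: max(3.2/0.5, 30/8) = 6.4 servings → $2.88.
broccoli + peanut butter with both tight: 2.255 servings and 2.34 servings → $2.52.
So the least-cost plan costs $2.52.

$2.52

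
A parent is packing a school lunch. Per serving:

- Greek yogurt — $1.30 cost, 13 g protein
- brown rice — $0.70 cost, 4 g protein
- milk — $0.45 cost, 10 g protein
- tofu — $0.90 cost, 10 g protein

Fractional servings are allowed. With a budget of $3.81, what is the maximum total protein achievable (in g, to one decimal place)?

Protein per dollar: milk 22.22, tofu 11.11, Greek yogurt 10, brown rice 5.714.
With no serving limits, spend the whole cost allowance on milk: $3.81 / $0.45 × 10 g = 84.7 g.

84.7 g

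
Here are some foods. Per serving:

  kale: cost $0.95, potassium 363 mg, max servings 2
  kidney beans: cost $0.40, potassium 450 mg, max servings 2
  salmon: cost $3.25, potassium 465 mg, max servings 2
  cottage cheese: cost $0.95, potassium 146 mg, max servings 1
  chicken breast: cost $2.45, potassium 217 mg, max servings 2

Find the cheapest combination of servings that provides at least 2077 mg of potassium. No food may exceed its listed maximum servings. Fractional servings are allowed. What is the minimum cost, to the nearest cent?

$5.78

Cost per mg of potassium: kidney beans $0.0009, kale $0.0026, cottage cheese $0.0065, salmon $0.0070, chicken breast $0.0113.
Take 2 servings of kidney beans: +900.0 mg potassium for $0.80 (total $0.80, still need 1177.0 mg).
Take 2 servings of kale: +726.0 mg potassium for $1.90 (total $2.70, still need 451.0 mg).
Take 1 serving of cottage cheese: +146.0 mg potassium for $0.95 (total $3.65, still need 305.0 mg).
Take 0.6559 servings of salmon: +305.0 mg potassium for $2.13 (total $5.78, still need 0.0 mg).
Filling from the cheapest source first is optimal under one linear minimum: $5.78.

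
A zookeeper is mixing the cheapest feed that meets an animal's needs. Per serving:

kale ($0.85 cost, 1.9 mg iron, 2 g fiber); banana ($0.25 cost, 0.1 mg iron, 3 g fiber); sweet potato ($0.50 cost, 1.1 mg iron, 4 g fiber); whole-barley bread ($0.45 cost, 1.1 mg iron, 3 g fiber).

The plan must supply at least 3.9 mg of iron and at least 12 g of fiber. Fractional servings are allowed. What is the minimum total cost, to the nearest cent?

$1.66

Minimising a linear cost over {iron ≥ 3.9, fiber ≥ 12, servings ≥ 0} — the optimum is at a vertex, using one or two foods.
kale only: max(3.9/1.9, 12/2) = 6 servings → $5.10.
banana only: max(3.9/0.1, 12/3) = 39 servings → $9.75.
sweet potato only: max(3.9/1.1, 12/4) = 3.545 servings → $1.77.
whole-barley bread only: max(3.9/1.1, 12/3) = 4 servings → $1.80.
kale + banana with both tight: 1.909 servings and 2.727 servings → $2.30.
kale + sweet potato with both tight: 0.4444 servings and 2.778 servings → $1.77.
kale + whole-barley bread with both targets exact would need a negative amount; discard.
banana + sweet potato with both targets exact would need a negative amount; discard.
banana + whole-barley bread with both tight: 0.5 servings and 3.5 servings → $1.70.
sweet potato + whole-barley bread with both tight: 1.364 servings and 2.182 servings → $1.66.
So the least-cost plan costs $1.66.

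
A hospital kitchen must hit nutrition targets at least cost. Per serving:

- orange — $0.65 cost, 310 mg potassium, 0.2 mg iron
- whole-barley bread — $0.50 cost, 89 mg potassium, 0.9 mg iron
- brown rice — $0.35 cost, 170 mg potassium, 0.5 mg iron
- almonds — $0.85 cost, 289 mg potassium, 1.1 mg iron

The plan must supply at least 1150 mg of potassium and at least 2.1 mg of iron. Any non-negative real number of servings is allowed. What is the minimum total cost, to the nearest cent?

$2.37

For a min-cost LP with two ≥-constraints, a basic feasible solution has at most two positive variables.
orange only: max(1150/310, 2.1/0.2) = 10.5 servings → $6.83.
whole-barley bread only: max(1150/89, 2.1/0.9) = 12.92 servings → $6.46.
brown rice only: max(1150/170, 2.1/0.5) = 6.765 servings → $2.37.
almonds only: max(1150/289, 2.1/1.1) = 3.979 servings → $3.38.
orange + whole-barley bread with both tight: 3.247 servings and 1.612 servings → $2.92.
orange + brown rice with both tight: 1.802 servings and 3.479 servings → $2.39.
orange + almonds with both tight: 2.324 servings and 1.487 servings → $2.77.
whole-barley bread + brown rice: intersection lies outside the first quadrant.
whole-barley bread + almonds with both targets exact would need a negative amount; discard.
brown rice + almonds with both targets exact would need a negative amount; discard.
So the least-cost plan costs $2.37.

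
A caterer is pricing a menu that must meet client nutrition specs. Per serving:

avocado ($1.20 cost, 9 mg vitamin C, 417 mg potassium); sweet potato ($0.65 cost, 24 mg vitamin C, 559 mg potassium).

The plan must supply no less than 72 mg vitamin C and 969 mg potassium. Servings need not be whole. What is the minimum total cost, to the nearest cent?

$1.95

At the optimum either one food covers both requirements or two foods hit both targets exactly; no other combination can be cheaper.
avocado only: max(72/9, 969/417) = 8 servings → $9.60.
sweet potato only: max(72/24, 969/559) = 3 servings → $1.95.
avocado + sweet potato: the both-tight solution has a negative serving — not a feasible corner.
The minimum over all feasible corners is $1.95.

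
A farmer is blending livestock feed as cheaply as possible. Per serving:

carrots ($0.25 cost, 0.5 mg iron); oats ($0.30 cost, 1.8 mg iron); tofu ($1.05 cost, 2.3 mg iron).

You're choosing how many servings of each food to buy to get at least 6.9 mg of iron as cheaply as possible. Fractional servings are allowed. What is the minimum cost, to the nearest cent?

Cost per mg of iron: oats $0.1667, tofu $0.4565, carrots $0.5000.
With no serving limits, use only oats: 6.9 mg / 1.8 mg = 3.833 servings × $0.30 = $1.15.

$1.15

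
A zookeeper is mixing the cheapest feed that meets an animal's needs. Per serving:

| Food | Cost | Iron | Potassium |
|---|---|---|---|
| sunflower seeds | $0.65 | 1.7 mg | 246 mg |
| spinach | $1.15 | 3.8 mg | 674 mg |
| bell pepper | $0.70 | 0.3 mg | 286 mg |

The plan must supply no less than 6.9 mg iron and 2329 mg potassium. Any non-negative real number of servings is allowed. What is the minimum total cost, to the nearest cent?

At the optimum either one food covers both requirements or two foods hit both targets exactly; no other combination can be cheaper.
sunflower seeds only: max(6.9/1.7, 2329/246) = 9.467 servings → $6.15.
spinach only: max(6.9/3.8, 2329/674) = 3.455 servings → $3.97.
bell pepper only: max(6.9/0.3, 2329/286) = 23 servings → $16.10.
sunflower seeds + spinach: the both-tight solution has a negative serving — not a feasible corner.
sunflower seeds + bell pepper with both tight: 3.091 servings and 5.485 servings → $5.85.
spinach + bell pepper with both tight: 1.441 servings and 4.747 servings → $4.98.
The minimum over all feasible corners is $3.97.

$3.97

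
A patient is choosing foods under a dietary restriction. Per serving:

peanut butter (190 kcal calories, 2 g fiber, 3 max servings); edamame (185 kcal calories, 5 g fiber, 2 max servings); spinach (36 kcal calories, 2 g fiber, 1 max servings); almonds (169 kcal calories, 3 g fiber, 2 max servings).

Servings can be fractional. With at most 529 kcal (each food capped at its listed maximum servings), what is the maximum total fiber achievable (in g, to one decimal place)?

Fiber per kcal: spinach 0.05556, edamame 0.02703, almonds 0.01775, peanut butter 0.01053.
Take 1 serving of spinach: uses 36 kcal, +2.0 g fiber (running total 2.0 g).
Take 2 servings of edamame: uses 370 kcal, +10.0 g fiber (running total 12.0 g).
Take 0.7278 servings of almonds: uses 123 kcal, +2.2 g fiber (running total 14.2 g).
Greedy by best ratio exhausts the calories allowance optimally: 14.2 g.

14.2 g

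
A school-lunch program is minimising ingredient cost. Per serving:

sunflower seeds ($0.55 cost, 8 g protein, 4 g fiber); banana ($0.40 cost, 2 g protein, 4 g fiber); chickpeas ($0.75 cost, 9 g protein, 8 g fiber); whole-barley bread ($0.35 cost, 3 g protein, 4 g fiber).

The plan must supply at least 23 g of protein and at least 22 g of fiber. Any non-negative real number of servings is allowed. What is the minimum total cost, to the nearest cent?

Minimising a linear cost over {protein ≥ 23, fiber ≥ 22, servings ≥ 0} — the optimum is at a vertex, using one or two foods.
sunflower seeds only: max(23/8, 22/4) = 5.5 servings → $3.02.
banana only: max(23/2, 22/4) = 11.5 servings → $4.60.
chickpeas only: max(23/9, 22/8) = 2.75 servings → $2.06.
whole-barley bread only: max(23/3, 22/4) = 7.667 servings → $2.68.
sunflower seeds + banana with both tight: 2 servings and 3.5 servings → $2.50.
sunflower seeds + chickpeas: the both-tight solution has a negative serving — not a feasible corner.
sunflower seeds + whole-barley bread with both tight: 1.3 servings and 4.2 servings → $2.19.
banana + chickpeas with both tight: 0.7 servings and 2.4 servings → $2.08.
banana + whole-barley bread with both targets exact would need a negative amount; discard.
chickpeas + whole-barley bread with both tight: 2.167 servings and 1.167 servings → $2.03.
So the least-cost plan costs $2.03.

$2.03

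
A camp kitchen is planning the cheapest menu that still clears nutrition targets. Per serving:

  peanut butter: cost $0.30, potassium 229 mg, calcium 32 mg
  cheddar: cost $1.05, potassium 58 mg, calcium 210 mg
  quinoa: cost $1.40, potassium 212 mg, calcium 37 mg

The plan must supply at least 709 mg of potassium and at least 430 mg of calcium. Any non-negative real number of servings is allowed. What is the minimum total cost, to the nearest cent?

$2.53

Check every corner: each single food scaled to meet both minima, and each pair solved so both constraints bind.
peanut butter only: max(709/229, 430/32) = 13.44 servings → $4.03.
cheddar only: max(709/58, 430/210) = 12.22 servings → $12.84.
quinoa only: max(709/212, 430/37) = 11.62 servings → $16.27.
peanut butter + cheddar with both tight: 2.681 servings and 1.639 servings → $2.53.
peanut butter + quinoa with both targets exact would need a negative amount; discard.
cheddar + quinoa with both tight: 1.532 servings and 2.925 servings → $5.70.
The minimum over all feasible corners is $2.53.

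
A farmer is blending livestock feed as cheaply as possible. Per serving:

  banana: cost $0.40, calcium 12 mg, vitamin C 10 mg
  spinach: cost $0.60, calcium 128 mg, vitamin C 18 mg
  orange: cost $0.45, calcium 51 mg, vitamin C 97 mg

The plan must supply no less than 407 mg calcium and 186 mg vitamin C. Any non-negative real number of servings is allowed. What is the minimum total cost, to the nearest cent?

$2.21

An LP optimum is at a vertex; with two nutrient constraints at most two foods are used. Check each candidate.
banana only: max(407/12, 186/10) = 33.92 servings → $13.57.
spinach only: max(407/128, 186/18) = 10.33 servings → $6.20.
orange only: max(407/51, 186/97) = 7.98 servings → $3.59.
banana + spinach with both tight: 15.49 servings and 1.727 servings → $7.23.
banana + orange: intersection lies outside the first quadrant.
spinach + orange with both tight: 2.609 servings and 1.433 servings → $2.21.
The minimum over all feasible corners is $2.21.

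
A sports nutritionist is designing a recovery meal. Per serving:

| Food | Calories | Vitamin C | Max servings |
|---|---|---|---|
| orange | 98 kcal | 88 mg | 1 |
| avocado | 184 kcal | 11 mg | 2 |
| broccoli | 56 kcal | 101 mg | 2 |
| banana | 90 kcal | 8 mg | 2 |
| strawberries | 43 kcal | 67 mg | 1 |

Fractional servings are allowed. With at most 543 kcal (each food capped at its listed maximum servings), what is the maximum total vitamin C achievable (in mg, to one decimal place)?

Vitamin C per kcal: broccoli 1.804, strawberries 1.558, orange 0.898, banana 0.08889, avocado 0.05978.
Take 2 servings of broccoli: uses 112 kcal, +202.0 mg vitamin C (running total 202.0 mg).
Take 1 serving of strawberries: uses 43 kcal, +67.0 mg vitamin C (running total 269.0 mg).
Take 1 serving of orange: uses 98 kcal, +88.0 mg vitamin C (running total 357.0 mg).
Take 2 servings of banana: uses 180 kcal, +16.0 mg vitamin C (running total 373.0 mg).
Take 0.5978 servings of avocado: uses 110 kcal, +6.6 mg vitamin C (running total 379.6 mg).
Greedy by best ratio exhausts the calories allowance optimally: 379.6 mg.

379.6 mg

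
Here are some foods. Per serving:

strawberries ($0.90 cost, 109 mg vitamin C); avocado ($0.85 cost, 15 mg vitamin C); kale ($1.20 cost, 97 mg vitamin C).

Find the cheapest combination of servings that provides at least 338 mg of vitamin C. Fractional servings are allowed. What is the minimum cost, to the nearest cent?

$2.79

Cost per mg of vitamin C: strawberries $0.0083, kale $0.0124, avocado $0.0567.
With no serving limits, use only strawberries: 338 mg / 109 mg = 3.101 servings × $0.90 = $2.79.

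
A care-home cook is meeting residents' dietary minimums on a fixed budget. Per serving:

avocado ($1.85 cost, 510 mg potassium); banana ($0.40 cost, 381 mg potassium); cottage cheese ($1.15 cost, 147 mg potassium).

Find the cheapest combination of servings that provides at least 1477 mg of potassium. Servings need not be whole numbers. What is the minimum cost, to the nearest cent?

$1.55

Cost per mg of potassium: banana $0.0010, avocado $0.0036, cottage cheese $0.0078.
With no serving limits, use only banana: 1477 mg / 381 mg = 3.877 servings × $0.40 = $1.55.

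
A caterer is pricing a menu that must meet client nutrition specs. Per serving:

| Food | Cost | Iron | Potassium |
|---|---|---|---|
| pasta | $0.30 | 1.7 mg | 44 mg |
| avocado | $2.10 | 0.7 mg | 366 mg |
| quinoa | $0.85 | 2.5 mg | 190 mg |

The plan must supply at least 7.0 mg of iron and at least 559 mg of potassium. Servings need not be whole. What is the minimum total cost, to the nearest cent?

$2.50

Check every corner: each single food scaled to meet both minima, and each pair solved so both constraints bind.
pasta only: max(7.0/1.7, 559/44) = 12.7 servings → $3.81.
avocado only: max(7.0/0.7, 559/366) = 10 servings → $21.00.
quinoa only: max(7.0/2.5, 559/190) = 2.942 servings → $2.50.
pasta + avocado with both tight: 3.67 servings and 1.086 servings → $3.38.
pasta + quinoa: intersection lies outside the first quadrant.
avocado + quinoa with both tight: 0.08632 servings and 2.776 servings → $2.54.
So the least-cost plan costs $2.50.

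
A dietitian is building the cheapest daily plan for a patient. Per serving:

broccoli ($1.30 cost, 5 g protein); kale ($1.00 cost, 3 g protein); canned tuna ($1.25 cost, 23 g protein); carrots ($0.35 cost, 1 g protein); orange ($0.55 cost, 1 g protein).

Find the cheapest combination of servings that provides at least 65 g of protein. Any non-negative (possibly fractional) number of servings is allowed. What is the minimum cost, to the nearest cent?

$3.53

Cost per g of protein: canned tuna $0.0543, broccoli $0.2600, kale $0.3333, carrots $0.3500, orange $0.5500.
With no serving limits, use only canned tuna: 65 g / 23 g = 2.826 servings × $1.25 = $3.53.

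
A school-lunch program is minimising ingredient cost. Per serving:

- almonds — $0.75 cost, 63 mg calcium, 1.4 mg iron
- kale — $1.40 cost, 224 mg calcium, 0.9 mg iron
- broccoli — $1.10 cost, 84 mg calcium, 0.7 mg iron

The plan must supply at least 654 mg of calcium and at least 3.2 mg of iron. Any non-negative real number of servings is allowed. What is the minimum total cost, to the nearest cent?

Compare the cost at each extreme point of the feasible region.
almonds only: max(654/63, 3.2/1.4) = 10.38 servings → $7.79.
kale only: max(654/224, 3.2/0.9) = 3.556 servings → $4.98.
broccoli only: max(654/84, 3.2/0.7) = 7.786 servings → $8.56.
almonds + kale with both tight: 0.499 servings and 2.779 servings → $4.27.
almonds + broccoli with both targets exact would need a negative amount; discard.
kale + broccoli with both tight: 2.328 servings and 1.579 servings → $5.00.
The minimum over all feasible corners is $4.27.

$4.27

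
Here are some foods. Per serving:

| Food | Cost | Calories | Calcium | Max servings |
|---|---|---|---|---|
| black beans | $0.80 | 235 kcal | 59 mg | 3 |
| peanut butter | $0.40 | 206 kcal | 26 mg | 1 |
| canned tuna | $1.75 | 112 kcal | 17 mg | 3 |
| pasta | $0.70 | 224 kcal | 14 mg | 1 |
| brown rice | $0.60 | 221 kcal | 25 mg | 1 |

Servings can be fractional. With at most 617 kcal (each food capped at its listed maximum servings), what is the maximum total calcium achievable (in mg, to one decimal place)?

154.9 mg

Calcium per kcal: black beans 0.2511, canned tuna 0.1518, peanut butter 0.1262, brown rice 0.1131, pasta 0.0625.
Take 2.626 servings of black beans: uses 617 kcal, +154.9 mg calcium (running total 154.9 mg).
Filling greedily by calcium-per-kcal is optimal for one linear limit, giving 154.9 mg.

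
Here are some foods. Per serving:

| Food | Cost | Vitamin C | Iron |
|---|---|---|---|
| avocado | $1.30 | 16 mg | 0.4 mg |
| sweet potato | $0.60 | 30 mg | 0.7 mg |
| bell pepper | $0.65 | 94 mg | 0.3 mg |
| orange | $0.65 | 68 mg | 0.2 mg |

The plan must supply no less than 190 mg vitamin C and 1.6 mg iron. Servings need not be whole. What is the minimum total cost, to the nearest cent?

avocado only: max(190/16, 1.6/0.4) = 11.88 servings → $15.44.
sweet potato only: max(190/30, 1.6/0.7) = 6.333 servings → $3.80.
bell pepper only: max(190/94, 1.6/0.3) = 5.333 servings → $3.47.
orange only: max(190/68, 1.6/0.2) = 8 servings → $5.20.
avocado + sweet potato with both targets exact would need a negative amount; discard.
avocado + bell pepper with both tight: 2.848 servings and 1.537 servings → $4.70.
avocado + orange with both tight: 2.95 servings and 2.1 servings → $5.20.
sweet potato + bell pepper with both tight: 1.644 servings and 1.496 servings → $1.96.
sweet potato + orange with both tight: 1.702 servings and 2.043 servings → $2.35.
bell pepper + orange with both targets exact would need a negative amount; discard.
The minimum over all feasible corners is $1.96.

$1.96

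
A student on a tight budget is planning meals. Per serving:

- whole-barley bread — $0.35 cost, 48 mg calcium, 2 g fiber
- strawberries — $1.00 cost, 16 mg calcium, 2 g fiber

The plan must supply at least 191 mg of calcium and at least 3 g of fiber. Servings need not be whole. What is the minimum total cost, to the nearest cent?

$1.39

whole-barley bread only: max(191/48, 3/2) = 3.979 servings → $1.39.
strawberries only: max(191/16, 3/2) = 11.94 servings → $11.94.
whole-barley bread + strawberries with both targets exact would need a negative amount; discard.
Cheapest feasible corner: $1.39.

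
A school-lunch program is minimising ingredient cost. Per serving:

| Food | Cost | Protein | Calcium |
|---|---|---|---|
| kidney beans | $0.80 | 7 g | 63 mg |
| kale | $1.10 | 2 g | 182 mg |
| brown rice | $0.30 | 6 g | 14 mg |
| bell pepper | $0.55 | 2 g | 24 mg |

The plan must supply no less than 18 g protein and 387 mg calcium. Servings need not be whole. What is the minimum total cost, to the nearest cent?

At the optimum either one food covers both requirements or two foods hit both targets exactly; no other combination can be cheaper.
kidney beans only: max(18/7, 387/63) = 6.143 servings → $4.91.
kale only: max(18/2, 387/182) = 9 servings → $9.90.
brown rice only: max(18/6, 387/14) = 27.64 servings → $8.29.
bell pepper only: max(18/2, 387/24) = 16.12 servings → $8.87.
kidney beans + kale with both tight: 2.179 servings and 1.372 servings → $3.25.
kidney beans + brown rice with both targets exact would need a negative amount; discard.
kidney beans + bell pepper with both targets exact would need a negative amount; discard.
kale + brown rice with both tight: 1.945 servings and 2.352 servings → $2.85.
kale + bell pepper with both tight: 1.082 servings and 7.918 servings → $5.55.
brown rice + bell pepper: the both-tight solution has a negative serving — not a feasible corner.
Cheapest feasible corner: $2.85.

$2.85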